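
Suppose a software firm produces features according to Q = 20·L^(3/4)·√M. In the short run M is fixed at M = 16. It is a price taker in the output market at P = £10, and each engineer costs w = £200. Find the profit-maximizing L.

With M = 16, MP_L = (3/4)·20·L^(-1/4)·16^(1/2) = 60·L^(-1/4).
Profit maximization for a price taker requires P·MP_L = w: 10·60·L^(-1/4) = 200.
So L^(-1/4) = 1/3, which gives L = 81.

L* = 81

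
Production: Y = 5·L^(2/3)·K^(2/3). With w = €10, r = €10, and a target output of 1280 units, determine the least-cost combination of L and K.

L* = 64, K* = 64

Cost minimization requires the marginal rate of technical substitution to equal the input-price ratio: MP_L/MP_K = w/r.
Here MP_L/MP_K = (2/3)·(K/L)/(2/3) = (K/L). Setting this equal to 10/10 = 1 gives K = L.
Substituting into Y = 1280: 5·L^(2/3)·(L)^(2/3) = 1280.
Solving, L = 64 and K = 64.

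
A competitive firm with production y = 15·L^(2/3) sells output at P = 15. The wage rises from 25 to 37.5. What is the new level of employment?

From P·MP_L = w with MP_L = 10·L^(-1/3), the labor demand is L(w) = (150/w)^(3).
At w = 25: L = 216. At w = 37.5: L = 64.

L* = 64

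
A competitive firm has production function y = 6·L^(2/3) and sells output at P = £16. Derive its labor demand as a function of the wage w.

L(w) = 262144/w³

MP_L = (2/3)·6·L^(-1/3) = 4·L^(-1/3).
Setting P·MP_L = w: 64·L^(-1/3) = w.
Solving for L: L^(-1/3) = w/64, so L = (64/w)^(3).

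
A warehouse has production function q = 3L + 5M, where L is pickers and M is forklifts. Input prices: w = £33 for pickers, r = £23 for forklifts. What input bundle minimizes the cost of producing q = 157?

L* = 0, M* = 31.4

The inputs are perfect substitutes, so the firm uses whichever has the lower cost per unit of output.
Cost per unit of output via L is w/3 = 11; via M it is r/5 = 4.6. M is cheaper.
Producing q = 157 with M alone: L = 0, M = 31.4.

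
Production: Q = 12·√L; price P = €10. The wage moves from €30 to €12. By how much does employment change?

ΔL = 21

From P·MP_L = w with MP_L = 6·L^(-1/2), the labor demand is L(w) = (60/w)^(2).
At w = 30: L = 4. At w = 12: L = 25.
ΔL = 25 − 4 = 21.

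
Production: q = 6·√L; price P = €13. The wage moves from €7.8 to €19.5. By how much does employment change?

From P·MP_L = w with MP_L = 3·L^(-1/2), the labor demand is L(w) = (39/w)^(2).
At w = 7.8: L = 25. At w = 19.5: L = 4.
ΔL = 4 − 25 = -21.

ΔL = -21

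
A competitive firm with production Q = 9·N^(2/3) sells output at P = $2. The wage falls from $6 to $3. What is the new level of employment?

N* = 64

From P·MP_N = w with MP_N = 6·N^(-1/3), the labor demand is N(w) = (12/w)^(3).
At w = 6: N = 8. At w = 3: N = 64.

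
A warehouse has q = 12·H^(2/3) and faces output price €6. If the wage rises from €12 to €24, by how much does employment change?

From P·MP_H = w with MP_H = 8·H^(-1/3), the labor demand is H(w) = (48/w)^(3).
At w = 12: H = 64. At w = 24: H = 8.
ΔH = 8 − 64 = -56.

ΔH = -56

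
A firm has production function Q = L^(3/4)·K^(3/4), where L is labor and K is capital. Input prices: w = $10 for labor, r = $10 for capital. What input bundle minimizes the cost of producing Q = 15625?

Cost minimization requires the marginal rate of technical substitution to equal the input-price ratio: MP_L/MP_K = w/r.
Here MP_L/MP_K = (3/4)·(K/L)/(3/4) = (K/L). Setting this equal to 10/10 = 1 gives K = L.
Substituting into Q = 15625: L^(3/4)·(L)^(3/4) = 15625.
Solving, L = 625 and K = 625.

L* = 625, K* = 625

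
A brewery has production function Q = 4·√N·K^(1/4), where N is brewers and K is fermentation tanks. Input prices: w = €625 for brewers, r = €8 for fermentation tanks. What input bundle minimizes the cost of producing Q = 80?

Cost minimization requires the marginal rate of technical substitution to equal the input-price ratio: MP_N/MP_K = w/r.
Here MP_N/MP_K = (1/2)·(K/N)/(1/4) = 2·(K/N). Setting this equal to 625/8 = 78.125 gives K = 39.0625N.
Substituting into Q = 80: 4·N^(1/2)·(39.0625N)^(1/4) = 80.
Solving, N = 16 and K = 625.

N* = 16, K* = 625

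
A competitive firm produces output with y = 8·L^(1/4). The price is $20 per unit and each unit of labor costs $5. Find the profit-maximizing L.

L* = 16

MP_L = (1/4)·8·L^(-3/4) = 2·L^(-3/4).
Profit maximization for a price taker requires P·MP_L = w: 20·2·L^(-3/4) = 5.
So L^(-3/4) = 0.125, which gives L = 16.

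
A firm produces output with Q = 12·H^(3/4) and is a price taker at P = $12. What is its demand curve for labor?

H(w) = (108/w)^(4)

MP_H = (3/4)·12·H^(-1/4) = 9·H^(-1/4).
Setting P·MP_H = w: 108·H^(-1/4) = w.
Solving for H: H^(-1/4) = w/108, so H = (108/w)^(4).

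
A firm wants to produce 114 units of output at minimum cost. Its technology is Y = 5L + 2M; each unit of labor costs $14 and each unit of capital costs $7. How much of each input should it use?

The inputs are perfect substitutes, so the firm uses whichever has the lower cost per unit of output.
Cost per unit of output via L is w/5 = 2.8; via M it is r/2 = 3.5. L is cheaper.
Producing Y = 114 with L alone: L = 22.8, M = 0.

L* = 22.8, M* = 0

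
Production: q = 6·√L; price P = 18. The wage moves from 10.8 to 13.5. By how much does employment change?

ΔL = -9

From P·MP_L = w with MP_L = 3·L^(-1/2), the labor demand is L(w) = (54/w)^(2).
At w = 10.8: L = 25. At w = 13.5: L = 16.
ΔL = 16 − 25 = -9.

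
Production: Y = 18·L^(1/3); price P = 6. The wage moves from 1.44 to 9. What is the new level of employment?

From P·MP_L = w with MP_L = 6·L^(-2/3), the labor demand is L(w) = (36/w)^(3/2).
At w = 1.44: L = 125. At w = 9: L = 8.

L* = 8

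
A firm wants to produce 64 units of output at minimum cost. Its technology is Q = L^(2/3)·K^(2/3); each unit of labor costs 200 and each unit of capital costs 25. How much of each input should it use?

Cost minimization requires the marginal rate of technical substitution to equal the input-price ratio: MP_L/MP_K = w/r.
Here MP_L/MP_K = (2/3)·(K/L)/(2/3) = (K/L). Setting this equal to 200/25 = 8 gives K = 8L.
Substituting into Q = 64: L^(2/3)·(8L)^(2/3) = 64.
Solving, L = 8 and K = 64.

L* = 8, K* = 64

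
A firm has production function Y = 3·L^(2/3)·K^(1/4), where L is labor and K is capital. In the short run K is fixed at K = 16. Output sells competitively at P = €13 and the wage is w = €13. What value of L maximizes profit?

L* = 64

With K = 16, MP_L = (2/3)·3·L^(-1/3)·16^(1/4) = 4·L^(-1/3).
Profit maximization for a price taker requires P·MP_L = w: 13·4·L^(-1/3) = 13.
So L^(-1/3) = 0.25, which gives L = 64.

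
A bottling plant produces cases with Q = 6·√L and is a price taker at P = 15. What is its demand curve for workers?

MP_L = (1/2)·6·L^(-1/2) = 3·L^(-1/2).
Setting P·MP_L = w: 45·L^(-1/2) = w.
Solving for L: L^(-1/2) = w/45, so L = (45/w)^(2).

L(w) = 2025/w²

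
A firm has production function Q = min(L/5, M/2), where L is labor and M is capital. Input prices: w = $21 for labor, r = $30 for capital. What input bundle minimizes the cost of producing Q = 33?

L* = 165, M* = 66

With a fixed-proportions technology, the cost-minimizing bundle uses no slack in either input: L/5 = M/2 = Q.
So L = 5·33 = 165 and M = 2·33 = 66.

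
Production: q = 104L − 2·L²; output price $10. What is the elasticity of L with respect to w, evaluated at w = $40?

ε = -0.04

From P·MP_L = w with MP_L = 104 − 4L, labor demand is L(w) = (104 − w/10)/4.
dL/dw = −1/(40) = -0.025.
At w = 40, L = 25, so ε = (dL/dw)·(w/L) = (-0.025)·(40/25) = -0.04.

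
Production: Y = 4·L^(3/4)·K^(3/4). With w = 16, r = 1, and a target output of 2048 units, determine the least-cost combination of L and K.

Cost minimization requires the marginal rate of technical substitution to equal the input-price ratio: MP_L/MP_K = w/r.
Here MP_L/MP_K = (3/4)·(K/L)/(3/4) = (K/L). Setting this equal to 16/1 = 16 gives K = 16L.
Substituting into Y = 2048: 4·L^(3/4)·(16L)^(3/4) = 2048.
Solving, L = 16 and K = 256.

L* = 16, K* = 256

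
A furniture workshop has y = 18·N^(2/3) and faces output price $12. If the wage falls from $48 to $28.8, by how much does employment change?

ΔN = 98

From P·MP_N = w with MP_N = 12·N^(-1/3), the labor demand is N(w) = (144/w)^(3).
At w = 48: N = 27. At w = 28.8: N = 125.
ΔN = 125 − 27 = 98.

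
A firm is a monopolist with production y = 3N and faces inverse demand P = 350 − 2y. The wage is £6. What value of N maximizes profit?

N* = 29

Marginal revenue from the inverse demand is MR = 350 − 4y.
The marginal product is MP_N = 3.
A monopolist hires until marginal revenue product equals the wage: MR·MP_N = w.
(350 − 12N)·3 = 6, so N = 29.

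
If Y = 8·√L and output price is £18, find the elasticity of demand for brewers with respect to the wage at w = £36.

MP_L = (1/2)·8·L^(-1/2), so P·MP_L = w gives 72·L^(-1/2) = w.
Solving, L(w) = (72/w)^(2). This is a constant-elasticity form: L ∝ w^(−2), so ε = −2.

ε = -2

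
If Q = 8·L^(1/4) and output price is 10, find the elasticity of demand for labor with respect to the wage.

ε = -4/3

MP_L = (1/4)·8·L^(-3/4), so P·MP_L = w gives 20·L^(-3/4) = w.
Solving, L(w) = (20/w)^(4/3). This is a constant-elasticity form: L ∝ w^(−4/3), so ε = −4/3.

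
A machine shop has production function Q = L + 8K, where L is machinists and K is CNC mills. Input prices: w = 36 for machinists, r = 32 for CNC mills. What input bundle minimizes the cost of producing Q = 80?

The inputs are perfect substitutes, so the firm uses whichever has the lower cost per unit of output.
Cost per unit of output via L is 36; via K it is 4. K is cheaper.
Producing Q = 80 with K alone: L = 0, K = 10.

L* = 0, K* = 10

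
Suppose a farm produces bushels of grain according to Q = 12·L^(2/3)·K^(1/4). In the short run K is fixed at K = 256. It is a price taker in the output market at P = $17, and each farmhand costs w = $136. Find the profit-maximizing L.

With K = 256, MP_L = (2/3)·12·L^(-1/3)·256^(1/4) = 32·L^(-1/3).
Profit maximization for a price taker requires P·MP_L = w: 17·32·L^(-1/3) = 136.
So L^(-1/3) = 0.25, which gives L = 64.

L* = 64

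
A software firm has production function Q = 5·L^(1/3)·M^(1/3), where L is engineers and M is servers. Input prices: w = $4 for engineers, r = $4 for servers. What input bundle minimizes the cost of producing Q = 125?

Cost minimization requires the marginal rate of technical substitution to equal the input-price ratio: MP_L/MP_M = w/r.
Here MP_L/MP_M = (1/3)·(M/L)/(1/3) = (M/L). Setting this equal to 4/4 = 1 gives M = L.
Substituting into Q = 125: 5·L^(1/3)·(L)^(1/3) = 125.
Solving, L = 125 and M = 125.

L* = 125, M* = 125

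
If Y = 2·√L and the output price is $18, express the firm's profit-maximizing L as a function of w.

L(w) = 324/w²

MP_L = (1/2)·2·L^(-1/2) = L^(-1/2).
Setting P·MP_L = w: 18·L^(-1/2) = w.
Solving for L: L^(-1/2) = w/18, so L = (18/w)^(2).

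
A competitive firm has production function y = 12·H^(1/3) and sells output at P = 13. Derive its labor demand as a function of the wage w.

MP_H = (1/3)·12·H^(-2/3) = 4·H^(-2/3).
Setting P·MP_H = w: 52·H^(-2/3) = w.
Solving for H: H^(-2/3) = w/52, so H = (52/w)^(3/2).

H(w) = (52/w)^(3/2)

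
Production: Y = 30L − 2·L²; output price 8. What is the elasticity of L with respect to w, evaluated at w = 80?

From P·MP_L = w with MP_L = 30 − 4L, labor demand is L(w) = (30 − w/8)/4.
dL/dw = −1/(32) = -0.03125.
At w = 80, L = 5, so ε = (dL/dw)·(w/L) = (-0.03125)·(80/5) = -0.5.

ε = -0.5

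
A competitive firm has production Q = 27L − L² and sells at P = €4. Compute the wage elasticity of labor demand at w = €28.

From P·MP_L = w with MP_L = 27 − 2L, labor demand is L(w) = (27 − w/4)/2.
dL/dw = −1/(8) = -0.125.
At w = 28, L = 10, so ε = (dL/dw)·(w/L) = (-0.125)·(28/10) = -0.35.

ε = -0.35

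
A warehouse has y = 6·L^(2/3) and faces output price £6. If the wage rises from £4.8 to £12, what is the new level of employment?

L* = 8

From P·MP_L = w with MP_L = 4·L^(-1/3), the labor demand is L(w) = (24/w)^(3).
At w = 4.8: L = 125. At w = 12: L = 8.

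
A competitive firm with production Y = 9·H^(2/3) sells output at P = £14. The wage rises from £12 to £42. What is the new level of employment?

H* = 8

From P·MP_H = w with MP_H = 6·H^(-1/3), the labor demand is H(w) = (84/w)^(3).
At w = 12: H = 343. At w = 42: H = 8.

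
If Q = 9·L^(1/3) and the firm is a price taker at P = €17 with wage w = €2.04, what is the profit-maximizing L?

L* = 125

MP_L = (1/3)·9·L^(-2/3) = 3·L^(-2/3).
Profit maximization for a price taker requires P·MP_L = w: 17·3·L^(-2/3) = 2.04.
So L^(-2/3) = 0.04, which gives L = 125.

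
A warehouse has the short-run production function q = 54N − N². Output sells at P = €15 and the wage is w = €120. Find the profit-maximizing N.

The marginal product of N is MP_N = 54 − 2N.
A price-taking firm hires until the value of the marginal product equals the wage: P·MP_N = w, so 15·(54 − 2N) = 120.
Then 54 − 2N = 8, giving N = 23.

N* = 23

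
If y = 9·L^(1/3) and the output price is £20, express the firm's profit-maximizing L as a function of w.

MP_L = (1/3)·9·L^(-2/3) = 3·L^(-2/3).
Setting P·MP_L = w: 60·L^(-2/3) = w.
Solving for L: L^(-2/3) = w/60, so L = (60/w)^(3/2).

L(w) = (60/w)^(3/2)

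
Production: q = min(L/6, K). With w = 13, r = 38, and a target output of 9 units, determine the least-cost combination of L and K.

With a fixed-proportions technology, the cost-minimizing bundle uses no slack in either input: L/6 = K = q.
So L = 6·9 = 54 and K = 9.

L* = 54, K* = 9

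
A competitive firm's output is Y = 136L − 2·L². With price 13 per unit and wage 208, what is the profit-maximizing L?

The marginal product of L is MP_L = 136 − 4L.
A price-taking firm hires until the value of the marginal product equals the wage: P·MP_L = w, so 13·(136 − 4L) = 208.
Then 136 − 4L = 16, giving L = 30.

L* = 30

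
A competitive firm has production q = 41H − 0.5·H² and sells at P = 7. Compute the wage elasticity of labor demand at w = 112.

ε = -0.64

From P·MP_H = w with MP_H = 41 − H, labor demand is H(w) = 41 − w/7.
dH/dw = −1/(7) = -1/7.
At w = 112, H = 25, so ε = (dH/dw)·(w/H) = (-1/7)·(112/25) = -0.64.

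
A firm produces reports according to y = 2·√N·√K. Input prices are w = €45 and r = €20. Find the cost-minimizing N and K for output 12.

N* = 4, K* = 9

Cost minimization requires the marginal rate of technical substitution to equal the input-price ratio: MP_N/MP_K = w/r.
Here MP_N/MP_K = (1/2)·(K/N)/(1/2) = (K/N). Setting this equal to 45/20 = 2.25 gives K = 2.25N.
Substituting into y = 12: 2·N^(1/2)·(2.25N)^(1/2) = 12.
Solving, N = 4 and K = 9.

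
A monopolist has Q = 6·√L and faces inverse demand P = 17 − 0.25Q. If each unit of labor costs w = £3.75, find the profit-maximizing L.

L* = 16

Marginal revenue from the inverse demand is MR = 17 − 0.5Q.
The marginal product is MP_L = 3·L^(-1/2).
A monopolist hires until marginal revenue product equals the wage: MR·MP_L = w.
At L, Q = 6·√L. Substituting and solving: (17 − 3·√L)·3·L^(-1/2) = 3.75 gives L = 16.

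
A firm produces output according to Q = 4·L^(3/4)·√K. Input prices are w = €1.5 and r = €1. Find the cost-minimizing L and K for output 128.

L* = 16, K* = 16

Cost minimization requires the marginal rate of technical substitution to equal the input-price ratio: MP_L/MP_K = w/r.
Here MP_L/MP_K = (3/4)·(K/L)/(1/2) = 1.5·(K/L). Setting this equal to 1.5/1 = 1.5 gives K = L.
Substituting into Q = 128: 4·L^(3/4)·(L)^(1/2) = 128.
Solving, L = 16 and K = 16.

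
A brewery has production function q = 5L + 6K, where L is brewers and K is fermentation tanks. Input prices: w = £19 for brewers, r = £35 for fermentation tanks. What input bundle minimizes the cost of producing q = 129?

The inputs are perfect substitutes, so the firm uses whichever has the lower cost per unit of output.
Cost per unit of output via L is w/5 = 3.8; via K it is r/6 = 35/6. L is cheaper.
Producing q = 129 with L alone: L = 25.8, K = 0.

L* = 25.8, K* = 0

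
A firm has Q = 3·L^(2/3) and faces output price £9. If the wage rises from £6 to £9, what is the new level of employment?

From P·MP_L = w with MP_L = 2·L^(-1/3), the labor demand is L(w) = (18/w)^(3).
At w = 6: L = 27. At w = 9: L = 8.

L* = 8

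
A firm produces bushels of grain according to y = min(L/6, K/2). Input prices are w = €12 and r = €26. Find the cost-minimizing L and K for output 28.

L* = 168, K* = 56

With a fixed-proportions technology, the cost-minimizing bundle uses no slack in either input: L/6 = K/2 = y.
So L = 6·28 = 168 and K = 2·28 = 56.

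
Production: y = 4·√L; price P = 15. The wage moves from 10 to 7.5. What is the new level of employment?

From P·MP_L = w with MP_L = 2·L^(-1/2), the labor demand is L(w) = (30/w)^(2).
At w = 10: L = 9. At w = 7.5: L = 16.

L* = 16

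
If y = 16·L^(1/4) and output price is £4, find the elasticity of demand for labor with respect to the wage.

ε = -4/3

MP_L = (1/4)·16·L^(-3/4), so P·MP_L = w gives 16·L^(-3/4) = w.
Solving, L(w) = (16/w)^(4/3). This is a constant-elasticity form: L ∝ w^(−4/3), so ε = −4/3.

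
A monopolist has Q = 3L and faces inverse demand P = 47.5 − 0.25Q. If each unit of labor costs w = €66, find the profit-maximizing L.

Marginal revenue from the inverse demand is MR = 47.5 − 0.5Q.
The marginal product is MP_L = 3.
A monopolist hires until marginal revenue product equals the wage: MR·MP_L = w.
(47.5 − 1.5L)·3 = 66, so L = 17.

L* = 17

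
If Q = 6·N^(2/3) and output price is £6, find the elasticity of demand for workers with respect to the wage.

ε = -3

MP_N = (2/3)·6·N^(-1/3), so P·MP_N = w gives 24·N^(-1/3) = w.
Solving, N(w) = (24/w)^(3). This is a constant-elasticity form: N ∝ w^(−3), so ε = −3.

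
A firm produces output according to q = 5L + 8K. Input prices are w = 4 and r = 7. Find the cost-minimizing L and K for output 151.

The inputs are perfect substitutes, so the firm uses whichever has the lower cost per unit of output.
Cost per unit of output via L is w/5 = 0.8; via K it is r/8 = 0.875. L is cheaper.
Producing q = 151 with L alone: L = 30.2, K = 0.

L* = 30.2, K* = 0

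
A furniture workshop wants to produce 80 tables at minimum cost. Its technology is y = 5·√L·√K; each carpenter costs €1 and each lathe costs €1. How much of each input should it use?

L* = 16, K* = 16

Cost minimization requires the marginal rate of technical substitution to equal the input-price ratio: MP_L/MP_K = w/r.
Here MP_L/MP_K = (1/2)·(K/L)/(1/2) = (K/L). Setting this equal to 1/1 = 1 gives K = L.
Substituting into y = 80: 5·L^(1/2)·(L)^(1/2) = 80.
Solving, L = 16 and K = 16.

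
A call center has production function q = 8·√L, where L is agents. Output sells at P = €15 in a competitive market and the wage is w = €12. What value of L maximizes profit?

MP_L = (1/2)·8·L^(-1/2) = 4·L^(-1/2).
Profit maximization for a price taker requires P·MP_L = w: 15·4·L^(-1/2) = 12.
So L^(-1/2) = 0.2, which gives L = 25.

L* = 25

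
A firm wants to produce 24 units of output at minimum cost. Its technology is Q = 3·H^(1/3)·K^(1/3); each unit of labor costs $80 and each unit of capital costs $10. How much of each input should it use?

H* = 8, K* = 64

Cost minimization requires the marginal rate of technical substitution to equal the input-price ratio: MP_H/MP_K = w/r.
Here MP_H/MP_K = (1/3)·(K/H)/(1/3) = (K/H). Setting this equal to 80/10 = 8 gives K = 8H.
Substituting into Q = 24: 3·H^(1/3)·(8H)^(1/3) = 24.
Solving, H = 8 and K = 64.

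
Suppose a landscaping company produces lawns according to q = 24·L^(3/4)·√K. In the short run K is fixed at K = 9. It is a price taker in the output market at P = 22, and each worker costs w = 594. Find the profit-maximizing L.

With K = 9, MP_L = (3/4)·24·L^(-1/4)·9^(1/2) = 54·L^(-1/4).
Profit maximization for a price taker requires P·MP_L = w: 22·54·L^(-1/4) = 594.
So L^(-1/4) = 0.5, which gives L = 16.

L* = 16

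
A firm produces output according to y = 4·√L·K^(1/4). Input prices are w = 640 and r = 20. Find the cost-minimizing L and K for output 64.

L* = 16, K* = 256

Cost minimization requires the marginal rate of technical substitution to equal the input-price ratio: MP_L/MP_K = w/r.
Here MP_L/MP_K = (1/2)·(K/L)/(1/4) = 2·(K/L). Setting this equal to 640/20 = 32 gives K = 16L.
Substituting into y = 64: 4·L^(1/2)·(16L)^(1/4) = 64.
Solving, L = 16 and K = 256.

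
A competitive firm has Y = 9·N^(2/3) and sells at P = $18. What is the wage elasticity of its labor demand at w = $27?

ε = -3

MP_N = (2/3)·9·N^(-1/3), so P·MP_N = w gives 108·N^(-1/3) = w.
Solving, N(w) = (108/w)^(3). This is a constant-elasticity form: N ∝ w^(−3), so ε = −3.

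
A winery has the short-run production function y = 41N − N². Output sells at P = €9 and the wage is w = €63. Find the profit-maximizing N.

N* = 17

The marginal product of N is MP_N = 41 − 2N.
A price-taking firm hires until the value of the marginal product equals the wage: P·MP_N = w, so 9·(41 − 2N) = 63.
Then 41 − 2N = 7, giving N = 17.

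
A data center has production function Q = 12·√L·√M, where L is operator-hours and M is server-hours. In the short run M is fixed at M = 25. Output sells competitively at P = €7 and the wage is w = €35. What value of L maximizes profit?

L* = 36

With M = 25, MP_L = (1/2)·12·L^(-1/2)·25^(1/2) = 30·L^(-1/2).
Profit maximization for a price taker requires P·MP_L = w: 7·30·L^(-1/2) = 35.
So L^(-1/2) = 1/6, which gives L = 36.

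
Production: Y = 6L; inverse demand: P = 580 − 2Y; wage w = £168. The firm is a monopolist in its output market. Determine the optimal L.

L* = 23

Marginal revenue from the inverse demand is MR = 580 − 4Y.
The marginal product is MP_L = 6.
A monopolist hires until marginal revenue product equals the wage: MR·MP_L = w.
(580 − 24L)·6 = 168, so L = 23.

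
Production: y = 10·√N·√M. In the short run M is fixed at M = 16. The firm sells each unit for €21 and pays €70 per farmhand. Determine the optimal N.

With M = 16, MP_N = (1/2)·10·N^(-1/2)·16^(1/2) = 20·N^(-1/2).
Profit maximization for a price taker requires P·MP_N = w: 21·20·N^(-1/2) = 70.
So N^(-1/2) = 1/6, which gives N = 36.

N* = 36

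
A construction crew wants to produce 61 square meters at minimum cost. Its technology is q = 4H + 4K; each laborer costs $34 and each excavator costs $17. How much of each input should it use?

H* = 0, K* = 15.25

The inputs are perfect substitutes, so the firm uses whichever has the lower cost per unit of output.
Cost per unit of output via H is w/4 = 8.5; via K it is r/4 = 4.25. K is cheaper.
Producing q = 61 with K alone: H = 0, K = 15.25.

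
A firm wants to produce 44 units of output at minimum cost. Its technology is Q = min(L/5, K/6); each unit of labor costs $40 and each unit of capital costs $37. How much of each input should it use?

With a fixed-proportions technology, the cost-minimizing bundle uses no slack in either input: L/5 = K/6 = Q.
So L = 5·44 = 220 and K = 6·44 = 264.

L* = 220, K* = 264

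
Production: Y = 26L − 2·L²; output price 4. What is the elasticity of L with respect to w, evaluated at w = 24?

From P·MP_L = w with MP_L = 26 − 4L, labor demand is L(w) = (26 − w/4)/4.
dL/dw = −1/(16) = -0.0625.
At w = 24, L = 5, so ε = (dL/dw)·(w/L) = (-0.0625)·(24/5) = -0.3.

ε = -0.3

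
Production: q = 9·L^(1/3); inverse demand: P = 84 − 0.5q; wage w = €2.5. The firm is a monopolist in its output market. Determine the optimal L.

Marginal revenue from the inverse demand is MR = 84 − q.
The marginal product is MP_L = 3·L^(-2/3).
A monopolist hires until marginal revenue product equals the wage: MR·MP_L = w.
At L, q = 9·L^(1/3). Substituting and solving: (84 − 9·L^(1/3))·3·L^(-2/3) = 2.5 gives L = 216.

L* = 216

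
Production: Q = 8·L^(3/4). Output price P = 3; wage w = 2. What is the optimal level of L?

L* = 6561

MP_L = (3/4)·8·L^(-1/4) = 6·L^(-1/4).
Profit maximization for a price taker requires P·MP_L = w: 3·6·L^(-1/4) = 2.
So L^(-1/4) = 1/9, which gives L = 6561.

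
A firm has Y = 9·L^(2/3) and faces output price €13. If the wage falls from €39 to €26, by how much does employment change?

From P·MP_L = w with MP_L = 6·L^(-1/3), the labor demand is L(w) = (78/w)^(3).
At w = 39: L = 8. At w = 26: L = 27.
ΔL = 27 − 8 = 19.

ΔL = 19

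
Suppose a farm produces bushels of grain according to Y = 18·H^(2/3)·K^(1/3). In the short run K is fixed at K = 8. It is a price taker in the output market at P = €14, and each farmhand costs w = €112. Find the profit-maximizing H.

H* = 27

With K = 8, MP_H = (2/3)·18·H^(-1/3)·8^(1/3) = 24·H^(-1/3).
Profit maximization for a price taker requires P·MP_H = w: 14·24·H^(-1/3) = 112.
So H^(-1/3) = 1/3, which gives H = 27.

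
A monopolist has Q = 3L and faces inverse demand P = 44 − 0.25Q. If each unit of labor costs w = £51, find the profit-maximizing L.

Marginal revenue from the inverse demand is MR = 44 − 0.5Q.
The marginal product is MP_L = 3.
A monopolist hires until marginal revenue product equals the wage: MR·MP_L = w.
(44 − 1.5L)·3 = 51, so L = 18.

L* = 18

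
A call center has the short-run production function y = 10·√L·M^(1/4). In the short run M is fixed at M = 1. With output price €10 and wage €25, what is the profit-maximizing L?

With M = 1, MP_L = (1/2)·10·L^(-1/2)·1^(1/4) = 5·L^(-1/2).
Profit maximization for a price taker requires P·MP_L = w: 10·5·L^(-1/2) = 25.
So L^(-1/2) = 0.5, which gives L = 4.

L* = 4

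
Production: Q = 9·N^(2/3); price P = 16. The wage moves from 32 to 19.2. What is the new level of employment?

From P·MP_N = w with MP_N = 6·N^(-1/3), the labor demand is N(w) = (96/w)^(3).
At w = 32: N = 27. At w = 19.2: N = 125.

N* = 125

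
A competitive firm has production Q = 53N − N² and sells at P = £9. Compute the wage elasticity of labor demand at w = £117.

From P·MP_N = w with MP_N = 53 − 2N, labor demand is N(w) = (53 − w/9)/2.
dN/dw = −1/(18) = -1/18.
At w = 117, N = 20, so ε = (dN/dw)·(w/N) = (-1/18)·(117/20) = -0.325.

ε = -0.325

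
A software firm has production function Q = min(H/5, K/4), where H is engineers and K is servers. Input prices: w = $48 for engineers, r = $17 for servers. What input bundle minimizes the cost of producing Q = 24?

H* = 120, K* = 96

With a fixed-proportions technology, the cost-minimizing bundle uses no slack in either input: H/5 = K/4 = Q.
So H = 5·24 = 120 and K = 4·24 = 96.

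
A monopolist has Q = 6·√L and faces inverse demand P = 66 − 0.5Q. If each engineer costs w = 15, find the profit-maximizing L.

L* = 36

Marginal revenue from the inverse demand is MR = 66 − Q.
The marginal product is MP_L = 3·L^(-1/2).
A monopolist hires until marginal revenue product equals the wage: MR·MP_L = w.
At L, Q = 6·√L. Substituting and solving: (66 − 6·√L)·3·L^(-1/2) = 15 gives L = 36.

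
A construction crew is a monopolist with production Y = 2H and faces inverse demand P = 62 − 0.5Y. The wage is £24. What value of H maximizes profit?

Marginal revenue from the inverse demand is MR = 62 − Y.
The marginal product is MP_H = 2.
A monopolist hires until marginal revenue product equals the wage: MR·MP_H = w.
(62 − 2H)·2 = 24, so H = 25.

H* = 25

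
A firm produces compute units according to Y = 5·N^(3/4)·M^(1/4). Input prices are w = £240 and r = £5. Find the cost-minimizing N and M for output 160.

N* = 16, M* = 256

Cost minimization requires the marginal rate of technical substitution to equal the input-price ratio: MP_N/MP_M = w/r.
Here MP_N/MP_M = (3/4)·(M/N)/(1/4) = 3·(M/N). Setting this equal to 240/5 = 48 gives M = 16N.
Substituting into Y = 160: 5·N^(3/4)·(16N)^(1/4) = 160.
Solving, N = 16 and M = 256.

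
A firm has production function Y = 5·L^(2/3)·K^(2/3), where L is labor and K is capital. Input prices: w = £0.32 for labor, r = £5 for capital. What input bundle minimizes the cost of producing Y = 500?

Cost minimization requires the marginal rate of technical substitution to equal the input-price ratio: MP_L/MP_K = w/r.
Here MP_L/MP_K = (2/3)·(K/L)/(2/3) = (K/L). Setting this equal to 0.32/5 = 0.064 gives K = 0.064L.
Substituting into Y = 500: 5·L^(2/3)·(0.064L)^(2/3) = 500.
Solving, L = 125 and K = 8.

L* = 125, K* = 8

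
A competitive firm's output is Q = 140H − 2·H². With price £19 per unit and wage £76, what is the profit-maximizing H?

H* = 34

The marginal product of H is MP_H = 140 − 4H.
A price-taking firm hires until the value of the marginal product equals the wage: P·MP_H = w, so 19·(140 − 4H) = 76.
Then 140 − 4H = 4, giving H = 34.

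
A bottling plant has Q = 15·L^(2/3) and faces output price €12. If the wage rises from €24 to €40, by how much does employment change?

From P·MP_L = w with MP_L = 10·L^(-1/3), the labor demand is L(w) = (120/w)^(3).
At w = 24: L = 125. At w = 40: L = 27.
ΔL = 27 − 125 = -98.

ΔL = -98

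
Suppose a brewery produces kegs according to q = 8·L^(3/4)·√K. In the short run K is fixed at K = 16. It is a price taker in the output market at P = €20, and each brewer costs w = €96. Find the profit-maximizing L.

With K = 16, MP_L = (3/4)·8·L^(-1/4)·16^(1/2) = 24·L^(-1/4).
Profit maximization for a price taker requires P·MP_L = w: 20·24·L^(-1/4) = 96.
So L^(-1/4) = 0.2, which gives L = 625.

L* = 625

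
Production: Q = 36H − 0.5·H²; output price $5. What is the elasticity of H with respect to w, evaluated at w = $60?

From P·MP_H = w with MP_H = 36 − H, labor demand is H(w) = 36 − w/5.
dH/dw = −1/(5) = -0.2.
At w = 60, H = 24, so ε = (dH/dw)·(w/H) = (-0.2)·(60/24) = -0.5.

ε = -0.5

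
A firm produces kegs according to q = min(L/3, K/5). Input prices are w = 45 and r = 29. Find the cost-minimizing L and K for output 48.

With a fixed-proportions technology, the cost-minimizing bundle uses no slack in either input: L/3 = K/5 = q.
So L = 3·48 = 144 and K = 5·48 = 240.

L* = 144, K* = 240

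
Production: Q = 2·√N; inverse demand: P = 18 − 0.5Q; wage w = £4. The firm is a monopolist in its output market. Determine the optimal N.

Marginal revenue from the inverse demand is MR = 18 − Q.
The marginal product is MP_N = N^(-1/2).
A monopolist hires until marginal revenue product equals the wage: MR·MP_N = w.
At N, Q = 2·√N. Substituting and solving: (18 − 2·√N)·N^(-1/2) = 4 gives N = 9.

N* = 9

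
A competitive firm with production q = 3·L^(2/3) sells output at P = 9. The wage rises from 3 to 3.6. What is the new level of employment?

From P·MP_L = w with MP_L = 2·L^(-1/3), the labor demand is L(w) = (18/w)^(3).
At w = 3: L = 216. At w = 3.6: L = 125.

L* = 125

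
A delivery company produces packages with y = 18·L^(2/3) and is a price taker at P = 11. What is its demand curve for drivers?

L(w) = 2299968/w³

MP_L = (2/3)·18·L^(-1/3) = 12·L^(-1/3).
Setting P·MP_L = w: 132·L^(-1/3) = w.
Solving for L: L^(-1/3) = w/132, so L = (132/w)^(3).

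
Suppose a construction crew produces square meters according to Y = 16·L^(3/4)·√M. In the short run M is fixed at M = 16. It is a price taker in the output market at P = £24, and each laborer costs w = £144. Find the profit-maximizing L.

With M = 16, MP_L = (3/4)·16·L^(-1/4)·16^(1/2) = 48·L^(-1/4).
Profit maximization for a price taker requires P·MP_L = w: 24·48·L^(-1/4) = 144.
So L^(-1/4) = 0.125, which gives L = 4096.

L* = 4096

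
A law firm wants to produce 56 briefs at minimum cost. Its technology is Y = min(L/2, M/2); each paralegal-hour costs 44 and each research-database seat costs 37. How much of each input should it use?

With a fixed-proportions technology, the cost-minimizing bundle uses no slack in either input: L/2 = M/2 = Y.
So L = 2·56 = 112 and M = 2·56 = 112.

L* = 112, M* = 112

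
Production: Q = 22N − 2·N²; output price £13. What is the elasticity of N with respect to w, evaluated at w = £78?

ε = -0.375

From P·MP_N = w with MP_N = 22 − 4N, labor demand is N(w) = (22 − w/13)/4.
dN/dw = −1/(52) = -1/52.
At w = 78, N = 4, so ε = (dN/dw)·(w/N) = (-1/52)·(78/4) = -0.375.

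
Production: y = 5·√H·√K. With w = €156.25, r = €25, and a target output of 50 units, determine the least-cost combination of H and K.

H* = 4, K* = 25

Cost minimization requires the marginal rate of technical substitution to equal the input-price ratio: MP_H/MP_K = w/r.
Here MP_H/MP_K = (1/2)·(K/H)/(1/2) = (K/H). Setting this equal to 156.25/25 = 6.25 gives K = 6.25H.
Substituting into y = 50: 5·H^(1/2)·(6.25H)^(1/2) = 50.
Solving, H = 4 and K = 25.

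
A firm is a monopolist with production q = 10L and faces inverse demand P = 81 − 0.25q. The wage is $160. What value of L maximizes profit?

L* = 13

Marginal revenue from the inverse demand is MR = 81 − 0.5q.
The marginal product is MP_L = 10.
A monopolist hires until marginal revenue product equals the wage: MR·MP_L = w.
(81 − 5L)·10 = 160, so L = 13.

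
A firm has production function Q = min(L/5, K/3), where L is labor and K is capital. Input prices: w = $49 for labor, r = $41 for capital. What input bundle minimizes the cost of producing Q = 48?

L* = 240, K* = 144

With a fixed-proportions technology, the cost-minimizing bundle uses no slack in either input: L/5 = K/3 = Q.
So L = 5·48 = 240 and K = 3·48 = 144.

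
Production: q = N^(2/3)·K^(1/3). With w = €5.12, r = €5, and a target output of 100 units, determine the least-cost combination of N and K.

N* = 125, K* = 64

Cost minimization requires the marginal rate of technical substitution to equal the input-price ratio: MP_N/MP_K = w/r.
Here MP_N/MP_K = (2/3)·(K/N)/(1/3) = 2·(K/N). Setting this equal to 5.12/5 = 1.024 gives K = 0.512N.
Substituting into q = 100: N^(2/3)·(0.512N)^(1/3) = 100.
Solving, N = 125 and K = 64.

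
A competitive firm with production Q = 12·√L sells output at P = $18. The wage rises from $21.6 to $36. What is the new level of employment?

L* = 9

From P·MP_L = w with MP_L = 6·L^(-1/2), the labor demand is L(w) = (108/w)^(2).
At w = 21.6: L = 25. At w = 36: L = 9.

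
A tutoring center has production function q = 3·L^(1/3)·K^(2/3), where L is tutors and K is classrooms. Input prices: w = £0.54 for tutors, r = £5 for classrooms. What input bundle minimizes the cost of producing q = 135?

L* = 125, K* = 27

Cost minimization requires the marginal rate of technical substitution to equal the input-price ratio: MP_L/MP_K = w/r.
Here MP_L/MP_K = (1/3)·(K/L)/(2/3) = 0.5·(K/L). Setting this equal to 0.54/5 = 0.108 gives K = 0.216L.
Substituting into q = 135: 3·L^(1/3)·(0.216L)^(2/3) = 135.
Solving, L = 125 and K = 27.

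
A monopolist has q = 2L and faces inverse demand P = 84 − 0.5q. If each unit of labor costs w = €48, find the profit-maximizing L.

L* = 30

Marginal revenue from the inverse demand is MR = 84 − q.
The marginal product is MP_L = 2.
A monopolist hires until marginal revenue product equals the wage: MR·MP_L = w.
(84 − 2L)·2 = 48, so L = 30.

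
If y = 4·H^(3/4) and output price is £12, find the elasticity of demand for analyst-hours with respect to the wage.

ε = -4

MP_H = (3/4)·4·H^(-1/4), so P·MP_H = w gives 36·H^(-1/4) = w.
Solving, H(w) = (36/w)^(4). This is a constant-elasticity form: H ∝ w^(−4), so ε = −4.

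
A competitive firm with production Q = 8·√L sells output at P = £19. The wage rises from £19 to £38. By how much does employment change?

From P·MP_L = w with MP_L = 4·L^(-1/2), the labor demand is L(w) = (76/w)^(2).
At w = 19: L = 16. At w = 38: L = 4.
ΔL = 4 − 16 = -12.

ΔL = -12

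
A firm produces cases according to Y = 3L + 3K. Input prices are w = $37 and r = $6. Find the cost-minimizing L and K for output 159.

L* = 0, K* = 53

The inputs are perfect substitutes, so the firm uses whichever has the lower cost per unit of output.
Cost per unit of output via L is w/3 = 37/3; via K it is r/3 = 2. K is cheaper.
Producing Y = 159 with K alone: L = 0, K = 53.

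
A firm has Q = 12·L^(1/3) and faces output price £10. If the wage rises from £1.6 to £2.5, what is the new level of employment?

L* = 64

From P·MP_L = w with MP_L = 4·L^(-2/3), the labor demand is L(w) = (40/w)^(3/2).
At w = 1.6: L = 125. At w = 2.5: L = 64.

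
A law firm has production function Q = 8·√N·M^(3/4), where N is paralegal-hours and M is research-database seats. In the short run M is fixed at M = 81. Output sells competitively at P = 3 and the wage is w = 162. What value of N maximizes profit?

N* = 4

With M = 81, MP_N = (1/2)·8·N^(-1/2)·81^(3/4) = 108·N^(-1/2).
Profit maximization for a price taker requires P·MP_N = w: 3·108·N^(-1/2) = 162.
So N^(-1/2) = 0.5, which gives N = 4.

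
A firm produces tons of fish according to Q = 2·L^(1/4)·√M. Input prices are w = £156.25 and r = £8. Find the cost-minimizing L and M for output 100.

L* = 16, M* = 625

Cost minimization requires the marginal rate of technical substitution to equal the input-price ratio: MP_L/MP_M = w/r.
Here MP_L/MP_M = (1/4)·(M/L)/(1/2) = 0.5·(M/L). Setting this equal to 156.25/8 = 19.53125 gives M = 39.0625L.
Substituting into Q = 100: 2·L^(1/4)·(39.0625L)^(1/2) = 100.
Solving, L = 16 and M = 625.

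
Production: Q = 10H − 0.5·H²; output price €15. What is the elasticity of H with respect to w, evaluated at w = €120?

ε = -4

From P·MP_H = w with MP_H = 10 − H, labor demand is H(w) = 10 − w/15.
dH/dw = −1/(15) = -1/15.
At w = 120, H = 2, so ε = (dH/dw)·(w/H) = (-1/15)·(120/2) = -4.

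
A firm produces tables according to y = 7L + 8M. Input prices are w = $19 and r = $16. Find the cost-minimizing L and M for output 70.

L* = 0, M* = 8.75

The inputs are perfect substitutes, so the firm uses whichever has the lower cost per unit of output.
Cost per unit of output via L is w/7 = 19/7; via M it is r/8 = 2. M is cheaper.
Producing y = 70 with M alone: L = 0, M = 8.75.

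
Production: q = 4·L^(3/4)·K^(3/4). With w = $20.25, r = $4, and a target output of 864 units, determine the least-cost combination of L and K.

L* = 16, K* = 81

Cost minimization requires the marginal rate of technical substitution to equal the input-price ratio: MP_L/MP_K = w/r.
Here MP_L/MP_K = (3/4)·(K/L)/(3/4) = (K/L). Setting this equal to 20.25/4 = 5.0625 gives K = 5.0625L.
Substituting into q = 864: 4·L^(3/4)·(5.0625L)^(3/4) = 864.
Solving, L = 16 and K = 81.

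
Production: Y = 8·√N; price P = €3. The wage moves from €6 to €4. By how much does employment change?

From P·MP_N = w with MP_N = 4·N^(-1/2), the labor demand is N(w) = (12/w)^(2).
At w = 6: N = 4. At w = 4: N = 9.
ΔN = 9 − 4 = 5.

ΔN = 5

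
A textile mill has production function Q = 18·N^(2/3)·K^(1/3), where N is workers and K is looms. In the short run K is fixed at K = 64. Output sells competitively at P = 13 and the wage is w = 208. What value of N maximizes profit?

With K = 64, MP_N = (2/3)·18·N^(-1/3)·64^(1/3) = 48·N^(-1/3).
Profit maximization for a price taker requires P·MP_N = w: 13·48·N^(-1/3) = 208.
So N^(-1/3) = 1/3, which gives N = 27.

N* = 27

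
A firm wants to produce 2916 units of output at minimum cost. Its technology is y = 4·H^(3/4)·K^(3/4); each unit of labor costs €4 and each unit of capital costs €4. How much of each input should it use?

Cost minimization requires the marginal rate of technical substitution to equal the input-price ratio: MP_H/MP_K = w/r.
Here MP_H/MP_K = (3/4)·(K/H)/(3/4) = (K/H). Setting this equal to 4/4 = 1 gives K = H.
Substituting into y = 2916: 4·H^(3/4)·(H)^(3/4) = 2916.
Solving, H = 81 and K = 81.

H* = 81, K* = 81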